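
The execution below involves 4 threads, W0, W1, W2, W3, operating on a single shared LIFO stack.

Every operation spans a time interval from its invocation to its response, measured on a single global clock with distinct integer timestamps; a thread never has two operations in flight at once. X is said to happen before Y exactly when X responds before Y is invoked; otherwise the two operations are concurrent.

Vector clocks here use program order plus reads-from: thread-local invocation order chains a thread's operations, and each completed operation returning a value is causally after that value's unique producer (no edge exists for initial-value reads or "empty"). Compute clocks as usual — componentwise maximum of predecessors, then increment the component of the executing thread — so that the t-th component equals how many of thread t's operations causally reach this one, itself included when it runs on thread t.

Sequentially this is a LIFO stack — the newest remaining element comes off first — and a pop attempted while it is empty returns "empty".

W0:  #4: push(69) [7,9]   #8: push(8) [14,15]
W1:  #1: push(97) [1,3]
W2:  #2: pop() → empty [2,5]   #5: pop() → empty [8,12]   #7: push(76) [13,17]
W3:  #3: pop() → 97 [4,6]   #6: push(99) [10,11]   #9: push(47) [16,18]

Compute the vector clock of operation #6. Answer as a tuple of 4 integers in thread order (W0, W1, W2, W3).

invoked at 2, #2 has no predecessors; its own W2 bump gives (0, 0, 1, 0)
invoked at 1, #1 has no predecessors; its own W1 bump gives (0, 1, 0, 0)
invoked at 7, #4 has no predecessors; its own W0 bump gives (1, 0, 0, 0)
merge at #5 (invoked 8): VC(#2)=(0, 0, 1, 0), own-thread bump on W2 → (0, 0, 2, 0)
merge at #3 (invoked 4): VC(#1)=(0, 1, 0, 0), own-thread bump on W3 → (0, 1, 0, 1)
merge at #8 (invoked 14): VC(#4)=(1, 0, 0, 0), own-thread bump on W0 → (2, 0, 0, 0)
merge at #7 (invoked 13): VC(#5)=(0, 0, 2, 0), own-thread bump on W2 → (0, 0, 3, 0)
merge at #6 (invoked 10): VC(#3)=(0, 1, 0, 1), own-thread bump on W3 → (0, 1, 0, 2)
merge at #9 (invoked 16): VC(#6)=(0, 1, 0, 2), own-thread bump on W3 → (0, 1, 0, 3)
target: VC(#6) = (0, 1, 0, 2)

(0, 1, 0, 2)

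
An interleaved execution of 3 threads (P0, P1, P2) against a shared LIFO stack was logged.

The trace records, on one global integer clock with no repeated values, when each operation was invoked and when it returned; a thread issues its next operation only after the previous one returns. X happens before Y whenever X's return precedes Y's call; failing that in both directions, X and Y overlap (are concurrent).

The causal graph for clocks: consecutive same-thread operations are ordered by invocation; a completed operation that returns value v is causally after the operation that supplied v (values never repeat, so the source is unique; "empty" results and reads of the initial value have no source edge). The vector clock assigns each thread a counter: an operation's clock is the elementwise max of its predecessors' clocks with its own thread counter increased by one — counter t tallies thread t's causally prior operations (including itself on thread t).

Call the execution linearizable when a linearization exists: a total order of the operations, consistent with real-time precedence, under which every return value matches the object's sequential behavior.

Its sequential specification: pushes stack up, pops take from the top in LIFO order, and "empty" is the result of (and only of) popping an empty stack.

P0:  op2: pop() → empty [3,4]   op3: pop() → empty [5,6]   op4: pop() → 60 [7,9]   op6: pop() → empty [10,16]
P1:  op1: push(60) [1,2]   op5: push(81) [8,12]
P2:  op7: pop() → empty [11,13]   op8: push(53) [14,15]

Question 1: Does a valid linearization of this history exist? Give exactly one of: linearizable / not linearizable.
not linearizable

already the first 4 events (up to op2's response at time 4) admit no linearization; the first 3 still do
the completed operations (2 total) allow one real-time order; the LIFO stack replay rejects it
for example op1, op2 fails at step 2: op2 pop() → empty is not legal there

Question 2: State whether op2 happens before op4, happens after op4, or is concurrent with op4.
Answer: before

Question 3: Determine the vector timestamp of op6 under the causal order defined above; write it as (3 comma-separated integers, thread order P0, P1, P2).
Answer: (4, 1, 0)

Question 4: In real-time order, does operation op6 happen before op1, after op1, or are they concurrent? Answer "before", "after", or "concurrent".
Answer: after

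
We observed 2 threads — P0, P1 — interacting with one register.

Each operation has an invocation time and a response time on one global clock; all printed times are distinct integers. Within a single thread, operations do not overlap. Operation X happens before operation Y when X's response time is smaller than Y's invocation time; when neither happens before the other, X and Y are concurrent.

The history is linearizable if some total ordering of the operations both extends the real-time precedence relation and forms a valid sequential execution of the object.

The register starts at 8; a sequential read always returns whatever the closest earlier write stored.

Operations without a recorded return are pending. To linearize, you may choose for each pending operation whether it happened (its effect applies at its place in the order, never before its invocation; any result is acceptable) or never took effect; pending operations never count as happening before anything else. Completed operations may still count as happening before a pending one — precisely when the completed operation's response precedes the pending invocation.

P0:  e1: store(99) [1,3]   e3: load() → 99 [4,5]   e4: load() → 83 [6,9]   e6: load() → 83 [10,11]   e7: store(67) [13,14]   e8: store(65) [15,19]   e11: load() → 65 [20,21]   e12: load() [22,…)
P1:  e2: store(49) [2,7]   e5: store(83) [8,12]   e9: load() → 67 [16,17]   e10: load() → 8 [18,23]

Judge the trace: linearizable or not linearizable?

not linearizable

prefix check: 1..22 passes, 1..23 fails once e10's time-23 response joins
all 55 real-time-respecting orders fail — 11 completed register operations, no legal replay
every completion of the 1 pending operation (e12) was checked; none linearizes
one such order, e1, e2, e3, e4, e5, e6, e7, e8, e9, e10, e11 (pending dropped), breaks at step 3 where e3 load() → 99 is illegal
one such order, e1, e2, e3, e4, e5, e6, e7, e8, e9, e11, e10 (pending dropped), breaks at step 3 where e3 load() → 99 is illegal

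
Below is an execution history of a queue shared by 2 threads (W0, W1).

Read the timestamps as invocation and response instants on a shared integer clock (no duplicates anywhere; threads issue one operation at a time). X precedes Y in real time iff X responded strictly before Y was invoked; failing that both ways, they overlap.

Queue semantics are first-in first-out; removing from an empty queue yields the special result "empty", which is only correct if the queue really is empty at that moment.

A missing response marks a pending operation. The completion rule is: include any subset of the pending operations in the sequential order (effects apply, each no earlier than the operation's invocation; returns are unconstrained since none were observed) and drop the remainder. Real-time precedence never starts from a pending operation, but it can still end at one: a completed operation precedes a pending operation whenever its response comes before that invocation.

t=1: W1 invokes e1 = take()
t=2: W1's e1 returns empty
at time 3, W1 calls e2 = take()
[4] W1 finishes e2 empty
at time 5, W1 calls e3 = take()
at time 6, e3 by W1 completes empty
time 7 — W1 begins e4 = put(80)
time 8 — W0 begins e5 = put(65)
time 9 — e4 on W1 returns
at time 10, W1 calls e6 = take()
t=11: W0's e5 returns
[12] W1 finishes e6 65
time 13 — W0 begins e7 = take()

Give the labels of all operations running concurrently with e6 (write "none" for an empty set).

e5

e6 spans [10,12]; an op avoiding the whole window 10..12 is ordered, any other is concurrent
e1 [1,2]: before
e2 [3,4]: before
e3 [5,6]: before
e4 [7,9]: before
e5 [8,11]: concurrent
e7 [13,…): after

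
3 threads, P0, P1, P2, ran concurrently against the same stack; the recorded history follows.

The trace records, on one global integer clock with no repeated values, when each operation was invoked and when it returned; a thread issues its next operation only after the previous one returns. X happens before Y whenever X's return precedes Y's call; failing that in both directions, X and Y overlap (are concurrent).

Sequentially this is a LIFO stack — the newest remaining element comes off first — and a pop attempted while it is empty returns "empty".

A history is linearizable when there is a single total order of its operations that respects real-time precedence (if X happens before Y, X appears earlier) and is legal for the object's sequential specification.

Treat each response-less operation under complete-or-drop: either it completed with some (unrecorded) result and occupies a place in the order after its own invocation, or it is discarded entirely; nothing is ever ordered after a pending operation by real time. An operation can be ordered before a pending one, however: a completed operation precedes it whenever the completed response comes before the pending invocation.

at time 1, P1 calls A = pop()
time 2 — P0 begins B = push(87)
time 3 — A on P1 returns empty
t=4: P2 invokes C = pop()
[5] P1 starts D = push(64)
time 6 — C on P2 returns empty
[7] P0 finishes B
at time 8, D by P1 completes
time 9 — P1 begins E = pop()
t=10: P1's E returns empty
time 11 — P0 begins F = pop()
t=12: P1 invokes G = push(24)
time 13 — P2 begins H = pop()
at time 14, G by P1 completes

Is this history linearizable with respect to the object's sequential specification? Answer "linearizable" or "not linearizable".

events 1..9 are fine; event 10 — the response of E at time 10 — makes the prefix non-linearizable
real-time-consistent orders of the 5 completed operations: 8 — all fail the stack replay
e.g. A, B, C, D, E: illegal at step 3, since C pop() → empty cannot apply there
e.g. A, B, D, C, E: illegal at step 4, since C pop() → empty cannot apply there

not linearizable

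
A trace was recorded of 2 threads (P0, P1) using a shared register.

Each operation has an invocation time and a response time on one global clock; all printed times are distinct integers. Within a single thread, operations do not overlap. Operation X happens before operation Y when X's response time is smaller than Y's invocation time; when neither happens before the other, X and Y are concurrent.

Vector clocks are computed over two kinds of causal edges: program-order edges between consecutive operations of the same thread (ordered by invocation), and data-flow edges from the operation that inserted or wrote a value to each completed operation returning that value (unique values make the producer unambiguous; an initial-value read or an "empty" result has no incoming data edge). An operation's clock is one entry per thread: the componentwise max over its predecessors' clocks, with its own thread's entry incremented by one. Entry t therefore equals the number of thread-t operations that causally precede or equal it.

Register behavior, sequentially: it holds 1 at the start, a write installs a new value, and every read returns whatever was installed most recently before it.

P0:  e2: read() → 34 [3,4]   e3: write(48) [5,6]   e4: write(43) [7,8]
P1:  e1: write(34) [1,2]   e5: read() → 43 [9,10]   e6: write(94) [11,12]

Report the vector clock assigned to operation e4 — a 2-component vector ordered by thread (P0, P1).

(3, 1)

root op e1, invoked 1: fresh clock plus P1's own tick → (0, 1)
e2, invoked 3, takes VC(e1)=(0, 1) under max, adds 1 for P0 → (1, 1)
e3, invoked 5, takes VC(e2)=(1, 1) under max, adds 1 for P0 → (2, 1)
e4, invoked 7, takes VC(e3)=(2, 1) under max, adds 1 for P0 → (3, 1)
e5, invoked 9, takes VC(e1)=(0, 1), VC(e4)=(3, 1) under max, adds 1 for P1 → (3, 2)
e6, invoked 11, takes VC(e5)=(3, 2) under max, adds 1 for P1 → (3, 3)
target: VC(e4) = (3, 1)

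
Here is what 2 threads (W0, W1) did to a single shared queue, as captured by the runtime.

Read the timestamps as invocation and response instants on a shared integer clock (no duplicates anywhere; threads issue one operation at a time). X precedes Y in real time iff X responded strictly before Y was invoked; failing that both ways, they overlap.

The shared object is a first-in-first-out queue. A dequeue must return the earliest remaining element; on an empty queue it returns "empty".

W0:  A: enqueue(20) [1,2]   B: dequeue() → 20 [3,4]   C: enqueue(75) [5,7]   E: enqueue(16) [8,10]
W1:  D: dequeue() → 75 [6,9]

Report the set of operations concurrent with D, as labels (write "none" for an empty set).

D spans [6,9]; an op avoiding the whole window 6..9 is ordered, any other is concurrent
A [1,2]: before
B [3,4]: before
C [5,7]: concurrent
E [8,10]: concurrent

C, E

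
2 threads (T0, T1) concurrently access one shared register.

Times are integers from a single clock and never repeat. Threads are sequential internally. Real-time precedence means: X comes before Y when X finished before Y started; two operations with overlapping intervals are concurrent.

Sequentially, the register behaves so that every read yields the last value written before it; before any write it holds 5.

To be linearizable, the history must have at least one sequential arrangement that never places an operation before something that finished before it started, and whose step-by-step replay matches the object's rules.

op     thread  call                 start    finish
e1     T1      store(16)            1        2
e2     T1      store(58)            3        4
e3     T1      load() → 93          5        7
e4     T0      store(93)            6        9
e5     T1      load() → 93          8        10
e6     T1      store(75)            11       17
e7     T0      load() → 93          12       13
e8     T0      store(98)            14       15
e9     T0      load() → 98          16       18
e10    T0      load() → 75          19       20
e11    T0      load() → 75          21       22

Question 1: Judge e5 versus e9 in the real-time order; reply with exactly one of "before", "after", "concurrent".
e5 spans [8,10], e9 spans [16,18]
resp(e5)=10 < inv(e9)=16

before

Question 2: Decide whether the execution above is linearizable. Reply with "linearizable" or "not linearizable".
one valid linearization: e1, e2, e4, e3, e5, e7, e8, e9, e6, e10, e11
after step 1 (e1 store(16)): value 16
after step 2 (e2 store(58)): value 58
after step 3 (e4 store(93)): value 93
after step 4 (e3 load() → 93): value 93
after step 5 (e5 load() → 93): value 93
after step 6 (e7 load() → 93): value 93
after step 7 (e8 store(98)): value 98
after step 8 (e9 load() → 98): value 98
after step 9 (e6 store(75)): value 75
after step 10 (e10 load() → 75): value 75
after step 11 (e11 load() → 75): value 75

linearizable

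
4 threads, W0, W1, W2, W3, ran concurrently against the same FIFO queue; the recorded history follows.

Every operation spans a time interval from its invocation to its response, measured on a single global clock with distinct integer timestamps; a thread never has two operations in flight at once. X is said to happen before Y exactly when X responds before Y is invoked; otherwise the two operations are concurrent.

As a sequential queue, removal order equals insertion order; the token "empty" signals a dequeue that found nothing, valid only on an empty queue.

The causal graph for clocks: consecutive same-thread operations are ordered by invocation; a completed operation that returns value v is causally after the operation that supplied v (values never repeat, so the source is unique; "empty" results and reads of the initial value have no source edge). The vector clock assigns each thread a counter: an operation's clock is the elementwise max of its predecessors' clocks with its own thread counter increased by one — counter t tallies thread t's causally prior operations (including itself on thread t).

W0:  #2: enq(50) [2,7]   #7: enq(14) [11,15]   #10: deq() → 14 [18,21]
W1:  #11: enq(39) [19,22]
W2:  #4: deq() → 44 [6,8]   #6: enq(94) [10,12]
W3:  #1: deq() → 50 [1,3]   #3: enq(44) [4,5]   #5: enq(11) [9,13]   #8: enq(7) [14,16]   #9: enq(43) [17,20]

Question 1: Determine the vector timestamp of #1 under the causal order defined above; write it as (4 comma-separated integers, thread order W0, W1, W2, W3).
(1, 0, 0, 1)

root op #11, invoked 19: fresh clock plus W1's own tick → (0, 1, 0, 0)
root op #2, invoked 2: fresh clock plus W0's own tick → (1, 0, 0, 0)
VC(#1, invoked at 1): max of VC(#2)=(1, 0, 0, 0), then +1 on thread W3 → (1, 0, 0, 1)
VC(#7, invoked at 11): max of VC(#2)=(1, 0, 0, 0), then +1 on thread W0 → (2, 0, 0, 0)
VC(#3, invoked at 4): max of VC(#1)=(1, 0, 0, 1), then +1 on thread W3 → (1, 0, 0, 2)
VC(#10, invoked at 18): max of VC(#7)=(2, 0, 0, 0), then +1 on thread W0 → (3, 0, 0, 0)
VC(#5, invoked at 9): max of VC(#3)=(1, 0, 0, 2), then +1 on thread W3 → (1, 0, 0, 3)
VC(#4, invoked at 6): max of VC(#3)=(1, 0, 0, 2), then +1 on thread W2 → (1, 0, 1, 2)
VC(#8, invoked at 14): max of VC(#5)=(1, 0, 0, 3), then +1 on thread W3 → (1, 0, 0, 4)
VC(#6, invoked at 10): max of VC(#4)=(1, 0, 1, 2), then +1 on thread W2 → (1, 0, 2, 2)
VC(#9, invoked at 17): max of VC(#8)=(1, 0, 0, 4), then +1 on thread W3 → (1, 0, 0, 5)
target: VC(#1) = (1, 0, 0, 1)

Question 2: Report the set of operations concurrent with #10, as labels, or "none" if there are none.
#11, #9

overlap test against #10 [18,21]: concurrent iff the interval meets 18..21
#1 [1,3]: before
#2 [2,7]: before
#3 [4,5]: before
#4 [6,8]: before
#5 [9,13]: before
#6 [10,12]: before
#7 [11,15]: before
#8 [14,16]: before
#9 [17,20]: concurrent
#11 [19,22]: concurrent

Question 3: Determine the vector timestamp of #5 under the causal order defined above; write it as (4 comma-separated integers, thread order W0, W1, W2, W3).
(1, 0, 0, 3)

invoked at 19, #11 has no predecessors; its own W1 bump gives (0, 1, 0, 0)
invoked at 2, #2 has no predecessors; its own W0 bump gives (1, 0, 0, 0)
#1 (invocation 1): componentwise max over VC(#2)=(1, 0, 0, 0), +1 at W3, giving (1, 0, 0, 1)
#7 (invocation 11): componentwise max over VC(#2)=(1, 0, 0, 0), +1 at W0, giving (2, 0, 0, 0)
#3 (invocation 4): componentwise max over VC(#1)=(1, 0, 0, 1), +1 at W3, giving (1, 0, 0, 2)
#10 (invocation 18): componentwise max over VC(#7)=(2, 0, 0, 0), +1 at W0, giving (3, 0, 0, 0)
#5 (invocation 9): componentwise max over VC(#3)=(1, 0, 0, 2), +1 at W3, giving (1, 0, 0, 3)
#4 (invocation 6): componentwise max over VC(#3)=(1, 0, 0, 2), +1 at W2, giving (1, 0, 1, 2)
#8 (invocation 14): componentwise max over VC(#5)=(1, 0, 0, 3), +1 at W3, giving (1, 0, 0, 4)
#6 (invocation 10): componentwise max over VC(#4)=(1, 0, 1, 2), +1 at W2, giving (1, 0, 2, 2)
#9 (invocation 17): componentwise max over VC(#8)=(1, 0, 0, 4), +1 at W3, giving (1, 0, 0, 5)
target: VC(#5) = (1, 0, 0, 3)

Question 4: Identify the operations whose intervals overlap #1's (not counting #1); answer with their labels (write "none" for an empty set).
#2

#1 spans [1,3]: anything still running between times 1 and 3 counts as concurrent
#2 [2,7]: concurrent
#3 [4,5]: after
#4 [6,8]: after
#5 [9,13]: after
#6 [10,12]: after
#7 [11,15]: after
#8 [14,16]: after
#9 [17,20]: after
#10 [18,21]: after
#11 [19,22]: after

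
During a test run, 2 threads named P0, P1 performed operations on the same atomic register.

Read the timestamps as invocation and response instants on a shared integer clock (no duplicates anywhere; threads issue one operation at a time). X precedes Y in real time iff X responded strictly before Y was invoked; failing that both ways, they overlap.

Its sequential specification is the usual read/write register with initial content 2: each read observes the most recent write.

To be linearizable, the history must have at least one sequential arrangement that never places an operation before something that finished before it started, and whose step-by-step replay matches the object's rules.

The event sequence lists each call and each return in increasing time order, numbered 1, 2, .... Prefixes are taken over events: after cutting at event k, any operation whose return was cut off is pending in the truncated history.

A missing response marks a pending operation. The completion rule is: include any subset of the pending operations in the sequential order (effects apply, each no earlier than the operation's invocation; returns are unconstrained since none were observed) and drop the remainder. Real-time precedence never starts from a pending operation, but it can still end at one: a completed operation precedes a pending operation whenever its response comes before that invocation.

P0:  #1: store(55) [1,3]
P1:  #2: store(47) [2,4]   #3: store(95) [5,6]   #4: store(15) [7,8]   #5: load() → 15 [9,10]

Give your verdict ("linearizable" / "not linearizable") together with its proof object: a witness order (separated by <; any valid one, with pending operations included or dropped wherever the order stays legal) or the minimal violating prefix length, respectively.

linearizable — witness: #1 < #2 < #3 < #4 < #5

after step 1 (#1 store(55)): value 55
after step 2 (#2 store(47)): value 47
after step 3 (#3 store(95)): value 95
after step 4 (#4 store(15)): value 15
after step 5 (#5 load() → 15): value 15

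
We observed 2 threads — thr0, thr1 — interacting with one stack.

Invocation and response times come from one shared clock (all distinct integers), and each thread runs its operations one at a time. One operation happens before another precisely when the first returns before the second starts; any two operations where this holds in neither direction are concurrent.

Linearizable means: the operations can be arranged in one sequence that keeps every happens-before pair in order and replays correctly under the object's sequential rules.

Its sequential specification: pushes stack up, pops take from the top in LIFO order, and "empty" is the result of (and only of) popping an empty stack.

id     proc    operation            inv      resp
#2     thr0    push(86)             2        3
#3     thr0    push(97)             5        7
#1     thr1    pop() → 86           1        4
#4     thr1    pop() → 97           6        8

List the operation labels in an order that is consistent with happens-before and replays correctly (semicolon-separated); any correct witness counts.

after step 1 (#2 push(86)): stack <86>
after step 2 (#1 pop() → 86): stack <>
after step 3 (#3 push(97)): stack <97>
after step 4 (#4 pop() → 97): stack <>

#2; #1; #3; #4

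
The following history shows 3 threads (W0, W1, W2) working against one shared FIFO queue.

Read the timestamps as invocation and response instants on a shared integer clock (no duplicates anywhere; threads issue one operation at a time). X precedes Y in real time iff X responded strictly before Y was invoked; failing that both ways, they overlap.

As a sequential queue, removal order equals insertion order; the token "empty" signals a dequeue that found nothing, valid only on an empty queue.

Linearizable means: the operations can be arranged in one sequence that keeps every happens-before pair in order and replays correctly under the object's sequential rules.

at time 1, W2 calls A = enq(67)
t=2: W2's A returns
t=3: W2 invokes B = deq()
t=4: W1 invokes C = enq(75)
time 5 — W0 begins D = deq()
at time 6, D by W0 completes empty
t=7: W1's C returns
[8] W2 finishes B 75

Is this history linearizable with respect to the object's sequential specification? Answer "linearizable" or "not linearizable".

not linearizable

already the first 8 events (up to B's response at time 8) admit no linearization; the first 7 still do
no legal order exists: 6 real-time-consistent candidates over 4 completed FIFO queue operations, all rejected
sample order A, B, C, D stalls at step 2 — B deq() → 75 has no legal effect
sample order A, B, D, C stalls at step 2 — B deq() → 75 has no legal effect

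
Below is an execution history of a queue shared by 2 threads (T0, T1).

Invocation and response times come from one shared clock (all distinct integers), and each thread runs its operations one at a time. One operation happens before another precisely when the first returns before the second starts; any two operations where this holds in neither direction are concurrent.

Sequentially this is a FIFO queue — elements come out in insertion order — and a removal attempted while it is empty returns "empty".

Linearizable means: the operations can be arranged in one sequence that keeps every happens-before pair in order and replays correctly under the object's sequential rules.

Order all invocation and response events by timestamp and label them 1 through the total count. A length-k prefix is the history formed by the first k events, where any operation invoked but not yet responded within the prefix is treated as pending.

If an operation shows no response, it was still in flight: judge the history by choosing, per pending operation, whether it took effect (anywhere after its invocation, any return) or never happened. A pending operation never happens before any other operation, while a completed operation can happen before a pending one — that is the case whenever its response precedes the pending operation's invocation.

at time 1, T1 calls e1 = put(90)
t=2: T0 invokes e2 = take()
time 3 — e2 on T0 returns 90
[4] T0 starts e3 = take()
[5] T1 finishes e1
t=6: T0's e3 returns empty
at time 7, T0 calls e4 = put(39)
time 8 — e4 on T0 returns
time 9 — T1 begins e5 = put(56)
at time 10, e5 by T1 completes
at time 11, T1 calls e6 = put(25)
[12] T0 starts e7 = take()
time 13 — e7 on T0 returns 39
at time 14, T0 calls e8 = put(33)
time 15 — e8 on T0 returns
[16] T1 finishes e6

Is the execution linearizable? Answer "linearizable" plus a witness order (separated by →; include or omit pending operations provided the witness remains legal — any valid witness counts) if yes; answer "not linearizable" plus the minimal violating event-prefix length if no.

step 1: e1 put(90) — queue <90>
step 2: e2 take() → 90 — queue <>
step 3: e3 take() → empty — queue <>
step 4: e4 put(39) — queue <39>
step 5: e5 put(56) — queue <39,56>
step 6: e6 put(25) — queue <39,56,25>
step 7: e7 take() → 39 — queue <56,25>
step 8: e8 put(33) — queue <56,25,33>

linearizable — witness: e1 → e2 → e3 → e4 → e5 → e6 → e7 → e8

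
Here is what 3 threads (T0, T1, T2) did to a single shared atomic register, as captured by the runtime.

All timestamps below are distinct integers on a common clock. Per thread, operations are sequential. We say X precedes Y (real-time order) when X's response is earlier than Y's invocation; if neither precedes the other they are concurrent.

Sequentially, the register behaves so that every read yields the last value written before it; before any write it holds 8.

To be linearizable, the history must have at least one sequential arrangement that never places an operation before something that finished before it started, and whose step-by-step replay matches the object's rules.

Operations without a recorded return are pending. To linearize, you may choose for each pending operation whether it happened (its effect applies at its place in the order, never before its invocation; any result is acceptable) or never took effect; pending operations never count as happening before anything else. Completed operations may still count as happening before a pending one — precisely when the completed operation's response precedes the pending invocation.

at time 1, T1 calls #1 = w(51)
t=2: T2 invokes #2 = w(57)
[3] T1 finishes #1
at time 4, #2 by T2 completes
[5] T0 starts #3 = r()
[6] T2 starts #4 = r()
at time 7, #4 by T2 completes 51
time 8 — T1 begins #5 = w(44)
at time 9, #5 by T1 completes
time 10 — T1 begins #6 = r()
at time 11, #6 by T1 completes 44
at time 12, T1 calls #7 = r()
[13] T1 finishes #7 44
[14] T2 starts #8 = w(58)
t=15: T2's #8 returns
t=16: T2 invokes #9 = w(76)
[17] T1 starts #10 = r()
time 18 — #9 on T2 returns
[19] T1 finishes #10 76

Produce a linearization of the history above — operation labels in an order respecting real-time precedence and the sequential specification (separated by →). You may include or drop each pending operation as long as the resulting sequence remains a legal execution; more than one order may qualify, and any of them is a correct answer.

#2 → #1 → #3 → #4 → #5 → #6 → #7 → #8 → #9 → #10

step 1: #2 w(57) — value 57
step 2: #1 w(51) — value 51
step 3: #3 r() (pending, included) — value 51
step 4: #4 r() → 51 — value 51
step 5: #5 w(44) — value 44
step 6: #6 r() → 44 — value 44
step 7: #7 r() → 44 — value 44
step 8: #8 w(58) — value 58
step 9: #9 w(76) — value 76
step 10: #10 r() → 76 — value 76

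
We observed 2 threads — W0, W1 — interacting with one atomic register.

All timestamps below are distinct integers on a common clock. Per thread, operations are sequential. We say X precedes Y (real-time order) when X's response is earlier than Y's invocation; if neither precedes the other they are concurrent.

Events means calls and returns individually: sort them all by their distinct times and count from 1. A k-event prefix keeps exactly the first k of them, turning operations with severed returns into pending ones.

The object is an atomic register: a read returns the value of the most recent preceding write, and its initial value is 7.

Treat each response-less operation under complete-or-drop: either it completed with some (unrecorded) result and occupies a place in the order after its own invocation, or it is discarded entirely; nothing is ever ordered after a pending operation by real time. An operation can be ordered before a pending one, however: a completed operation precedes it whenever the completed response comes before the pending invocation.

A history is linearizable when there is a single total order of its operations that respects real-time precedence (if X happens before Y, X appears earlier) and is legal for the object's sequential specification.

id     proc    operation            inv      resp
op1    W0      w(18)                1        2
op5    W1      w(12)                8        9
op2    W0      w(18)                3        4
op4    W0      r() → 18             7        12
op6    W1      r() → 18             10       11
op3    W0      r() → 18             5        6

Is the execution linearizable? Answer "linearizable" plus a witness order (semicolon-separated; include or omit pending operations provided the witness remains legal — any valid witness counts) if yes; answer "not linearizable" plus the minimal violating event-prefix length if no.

not linearizable — minimal violating prefix: 11 events

already the first 11 events (up to op6's response at time 11) admit no linearization; the first 10 still do
a single order respects real time; the 5 completed atomic register operations fail replay along it
including or dropping the 1 pending operation (op4) in any combination fails
one such order, op1, op2, op3, op5, op6 (pending dropped), breaks at step 5 where op6 r() → 18 is illegal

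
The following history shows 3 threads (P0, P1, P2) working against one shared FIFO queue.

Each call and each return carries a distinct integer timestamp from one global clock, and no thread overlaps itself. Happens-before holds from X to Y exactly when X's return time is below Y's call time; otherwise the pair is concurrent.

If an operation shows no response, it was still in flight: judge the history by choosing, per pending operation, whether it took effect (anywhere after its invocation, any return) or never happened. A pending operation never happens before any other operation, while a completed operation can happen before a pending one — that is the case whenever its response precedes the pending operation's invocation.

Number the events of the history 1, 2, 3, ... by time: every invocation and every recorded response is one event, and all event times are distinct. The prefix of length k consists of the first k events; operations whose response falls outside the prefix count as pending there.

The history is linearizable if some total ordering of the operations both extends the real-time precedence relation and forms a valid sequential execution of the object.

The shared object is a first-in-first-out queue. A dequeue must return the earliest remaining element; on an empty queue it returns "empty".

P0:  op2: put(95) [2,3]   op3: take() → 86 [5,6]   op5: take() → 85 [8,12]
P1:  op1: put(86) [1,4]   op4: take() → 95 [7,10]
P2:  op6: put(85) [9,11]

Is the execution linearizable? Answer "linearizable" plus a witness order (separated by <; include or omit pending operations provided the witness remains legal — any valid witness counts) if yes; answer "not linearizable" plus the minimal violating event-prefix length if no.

after step 1 (op1 put(86)): queue <86>
after step 2 (op2 put(95)): queue <86,95>
after step 3 (op3 take() → 86): queue <95>
after step 4 (op4 take() → 95): queue <>
after step 5 (op6 put(85)): queue <85>
after step 6 (op5 take() → 85): queue <>

linearizable — witness: op1 < op2 < op3 < op4 < op6 < op5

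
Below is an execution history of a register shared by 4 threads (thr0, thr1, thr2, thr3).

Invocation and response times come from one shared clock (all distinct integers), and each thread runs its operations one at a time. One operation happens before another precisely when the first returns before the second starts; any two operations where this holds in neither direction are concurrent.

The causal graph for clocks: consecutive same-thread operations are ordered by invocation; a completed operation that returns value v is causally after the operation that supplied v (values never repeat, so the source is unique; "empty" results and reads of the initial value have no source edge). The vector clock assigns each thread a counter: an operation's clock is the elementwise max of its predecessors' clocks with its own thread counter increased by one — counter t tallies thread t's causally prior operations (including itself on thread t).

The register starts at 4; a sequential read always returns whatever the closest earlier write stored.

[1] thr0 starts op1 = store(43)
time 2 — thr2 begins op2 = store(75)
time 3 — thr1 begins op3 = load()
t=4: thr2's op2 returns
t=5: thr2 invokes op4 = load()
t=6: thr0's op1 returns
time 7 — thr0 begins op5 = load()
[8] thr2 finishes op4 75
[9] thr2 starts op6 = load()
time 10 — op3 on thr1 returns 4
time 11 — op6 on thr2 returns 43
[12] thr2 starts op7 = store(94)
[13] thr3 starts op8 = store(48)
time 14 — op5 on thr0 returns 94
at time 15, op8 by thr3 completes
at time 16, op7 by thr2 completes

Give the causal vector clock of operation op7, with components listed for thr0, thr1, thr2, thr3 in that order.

no predecessors for op8 (invoked 13): thr3 increments from zero → (0, 0, 0, 1)
no predecessors for op2 (invoked 2): thr2 increments from zero → (0, 0, 1, 0)
no predecessors for op3 (invoked 3): thr1 increments from zero → (0, 1, 0, 0)
no predecessors for op1 (invoked 1): thr0 increments from zero → (1, 0, 0, 0)
merge at op4 (invoked 5): VC(op2)=(0, 0, 1, 0), own-thread bump on thr2 → (0, 0, 2, 0)
merge at op6 (invoked 9): VC(op1)=(1, 0, 0, 0), VC(op4)=(0, 0, 2, 0), own-thread bump on thr2 → (1, 0, 3, 0)
merge at op7 (invoked 12): VC(op6)=(1, 0, 3, 0), own-thread bump on thr2 → (1, 0, 4, 0)
merge at op5 (invoked 7): VC(op1)=(1, 0, 0, 0), VC(op7)=(1, 0, 4, 0), own-thread bump on thr0 → (2, 0, 4, 0)
target: VC(op7) = (1, 0, 4, 0)

(1, 0, 4, 0)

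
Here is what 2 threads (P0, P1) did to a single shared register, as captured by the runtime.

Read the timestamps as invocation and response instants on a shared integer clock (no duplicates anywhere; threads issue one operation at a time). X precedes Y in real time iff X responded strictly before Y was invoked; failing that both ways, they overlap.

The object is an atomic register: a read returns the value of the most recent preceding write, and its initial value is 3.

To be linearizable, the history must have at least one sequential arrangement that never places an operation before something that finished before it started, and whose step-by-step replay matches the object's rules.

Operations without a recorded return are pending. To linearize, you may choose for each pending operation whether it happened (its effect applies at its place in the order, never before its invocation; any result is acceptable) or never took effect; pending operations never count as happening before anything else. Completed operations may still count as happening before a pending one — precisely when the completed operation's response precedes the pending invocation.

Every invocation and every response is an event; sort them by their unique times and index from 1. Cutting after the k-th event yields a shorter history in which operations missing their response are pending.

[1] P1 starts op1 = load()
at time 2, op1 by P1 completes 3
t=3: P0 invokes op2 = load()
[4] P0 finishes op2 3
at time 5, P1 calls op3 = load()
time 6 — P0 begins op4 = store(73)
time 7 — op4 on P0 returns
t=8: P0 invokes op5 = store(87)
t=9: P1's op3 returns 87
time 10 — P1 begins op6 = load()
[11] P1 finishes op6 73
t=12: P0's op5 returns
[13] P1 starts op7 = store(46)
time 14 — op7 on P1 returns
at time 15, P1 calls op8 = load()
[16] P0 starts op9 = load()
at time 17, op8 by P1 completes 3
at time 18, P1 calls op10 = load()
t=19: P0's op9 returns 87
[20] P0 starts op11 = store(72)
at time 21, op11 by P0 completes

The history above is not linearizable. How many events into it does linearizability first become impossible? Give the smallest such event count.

one valid order for events 1..10 is op1, op2, op4, op5, op3:
step 1: op1 load() → 3 — value 3
step 2: op2 load() → 3 — value 3
step 3: op4 store(73) — value 73
step 4: op5 store(87) (pending, included) — value 87
step 5: op3 load() → 87 — value 87
event 11 — op6's response, time 11 — after it, nothing linearizes
no completion choice of the 1 pending operation (op5) rescues it — every subset was tried
e.g. op1, op2, op3, op4, op6 (pending dropped): illegal at step 3, since op3 load() → 87 cannot apply there
e.g. op1, op2, op4, op3, op6 (pending dropped): illegal at step 4, since op3 load() → 87 cannot apply there

11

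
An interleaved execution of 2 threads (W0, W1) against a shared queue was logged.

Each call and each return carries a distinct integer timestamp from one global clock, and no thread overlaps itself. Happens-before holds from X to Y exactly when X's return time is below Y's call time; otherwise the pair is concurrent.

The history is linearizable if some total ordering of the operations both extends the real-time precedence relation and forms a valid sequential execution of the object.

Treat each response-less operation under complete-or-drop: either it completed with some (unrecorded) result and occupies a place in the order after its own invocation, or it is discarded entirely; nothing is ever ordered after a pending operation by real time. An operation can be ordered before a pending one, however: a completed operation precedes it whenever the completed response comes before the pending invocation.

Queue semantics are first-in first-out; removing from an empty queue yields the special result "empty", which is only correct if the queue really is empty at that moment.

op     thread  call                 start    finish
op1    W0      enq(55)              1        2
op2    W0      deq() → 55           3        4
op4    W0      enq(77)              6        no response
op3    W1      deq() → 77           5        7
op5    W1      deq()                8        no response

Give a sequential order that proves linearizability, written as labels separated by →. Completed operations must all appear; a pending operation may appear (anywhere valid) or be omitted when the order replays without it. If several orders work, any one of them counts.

op1 → op2 → op4 → op3

1. op1 enq(55), leaving queue <55>
2. op2 deq() → 55, leaving queue <>
3. op4 enq(77) (pending, included), leaving queue <77>
4. op3 deq() → 77, leaving queue <>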